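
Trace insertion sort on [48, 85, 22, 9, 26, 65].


Initial: [48, 85, 22, 9, 26, 65]
Insert 85: [48, 85, 22, 9, 26, 65]
Insert 22: [22, 48, 85, 9, 26, 65]
Insert 9: [9, 22, 48, 85, 26, 65]
Insert 26: [9, 22, 26, 48, 85, 65]
Insert 65: [9, 22, 26, 48, 65, 85]

Sorted: [9, 22, 26, 48, 65, 85]


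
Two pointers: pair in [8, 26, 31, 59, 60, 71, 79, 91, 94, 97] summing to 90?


lo=0(8)+hi=9(97)=105
lo=0(8)+hi=8(94)=102
lo=0(8)+hi=7(91)=99
lo=0(8)+hi=6(79)=87
lo=1(26)+hi=6(79)=105
lo=1(26)+hi=5(71)=97
lo=1(26)+hi=4(60)=86
lo=2(31)+hi=4(60)=91
lo=2(31)+hi=3(59)=90

Yes: 31+59=90


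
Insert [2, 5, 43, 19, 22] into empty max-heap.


Insert 2: [2]
Insert 5: [5, 2]
Insert 43: [43, 2, 5]
Insert 19: [43, 19, 5, 2]
Insert 22: [43, 22, 5, 2, 19]

Final heap: [43, 22, 5, 2, 19]


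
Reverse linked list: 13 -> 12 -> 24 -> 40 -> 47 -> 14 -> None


Step 1: curr=13, set curr.next=prev(None) | reversed so far: 13
Step 2: curr=12, set curr.next=prev(13) | reversed so far: 12 -> 13
Step 3: curr=24, set curr.next=prev(12) | reversed so far: 24 -> 12 -> 13
Step 4: curr=40, set curr.next=prev(24) | reversed so far: 40 -> 24 -> 12 -> 13
Step 5: curr=47, set curr.next=prev(40) | reversed so far: 47 -> 40 -> 24 -> 12 -> 13
Step 6: curr=14, set curr.next=prev(47) | reversed so far: 14 -> 47 -> 40 -> 24 -> 12 -> 13

14 -> 47 -> 40 -> 24 -> 12 -> 13 -> None


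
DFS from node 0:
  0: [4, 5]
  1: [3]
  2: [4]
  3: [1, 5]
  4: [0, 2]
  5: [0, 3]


Visit 0, push [5, 4]
Visit 4, push [2]
Visit 2, push []
Visit 5, push [3]
Visit 3, push [1]
Visit 1, push []

DFS order: [0, 4, 2, 5, 3, 1]


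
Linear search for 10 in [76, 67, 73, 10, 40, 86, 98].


i=0: 76!=10
i=1: 67!=10
i=2: 73!=10
i=3: 10==10 found!

Found at 3, 4 comps


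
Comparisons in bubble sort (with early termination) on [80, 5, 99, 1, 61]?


Algorithm: bubble sort (with early termination)
Input: [80, 5, 99, 1, 61]
Sorted: [1, 5, 61, 80, 99]

10


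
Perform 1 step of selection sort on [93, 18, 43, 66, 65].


Initial: [93, 18, 43, 66, 65]
Step 1: min=18 at 1
  Swap: [18, 93, 43, 66, 65]

After 1 step: [18, 93, 43, 66, 65]


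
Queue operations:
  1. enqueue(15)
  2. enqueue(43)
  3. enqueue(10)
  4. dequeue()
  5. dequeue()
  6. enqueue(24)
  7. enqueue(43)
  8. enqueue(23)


enqueue(15) -> [15]
enqueue(43) -> [15, 43]
enqueue(10) -> [15, 43, 10]
dequeue()->15, [43, 10]
dequeue()->43, [10]
enqueue(24) -> [10, 24]
enqueue(43) -> [10, 24, 43]
enqueue(23) -> [10, 24, 43, 23]

Final queue: [10, 24, 43, 23]


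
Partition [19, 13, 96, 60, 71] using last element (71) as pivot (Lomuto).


Pivot: 71
  19 <= 71: advance i (no swap)
  13 <= 71: advance i (no swap)
  60 <= 71: swap -> [19, 13, 60, 96, 71]
Place pivot at 3: [19, 13, 60, 71, 96]

Partitioned: [19, 13, 60, 71, 96]


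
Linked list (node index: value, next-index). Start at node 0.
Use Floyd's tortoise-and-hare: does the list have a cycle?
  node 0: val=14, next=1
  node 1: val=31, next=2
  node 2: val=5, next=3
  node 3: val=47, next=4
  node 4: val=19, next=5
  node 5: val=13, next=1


Floyd's tortoise (slow, +1) and hare (fast, +2):
  init: slow=0, fast=0
  step 1: slow=1, fast=2
  step 2: slow=2, fast=4
  step 3: slow=3, fast=1
  step 4: slow=4, fast=3
  step 5: slow=5, fast=5
  slow == fast at node 5: cycle detected

Cycle: yes


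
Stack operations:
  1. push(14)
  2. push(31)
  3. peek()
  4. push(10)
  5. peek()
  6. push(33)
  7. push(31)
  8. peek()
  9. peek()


push(14) -> [14]
push(31) -> [14, 31]
peek()->31
push(10) -> [14, 31, 10]
peek()->10
push(33) -> [14, 31, 10, 33]
push(31) -> [14, 31, 10, 33, 31]
peek()->31
peek()->31

Final stack: [14, 31, 10, 33, 31]


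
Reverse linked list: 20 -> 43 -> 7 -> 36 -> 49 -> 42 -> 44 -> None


Step 1: curr=20, set curr.next=prev(None) | reversed so far: 20
Step 2: curr=43, set curr.next=prev(20) | reversed so far: 43 -> 20
Step 3: curr=7, set curr.next=prev(43) | reversed so far: 7 -> 43 -> 20
Step 4: curr=36, set curr.next=prev(7) | reversed so far: 36 -> 7 -> 43 -> 20
Step 5: curr=49, set curr.next=prev(36) | reversed so far: 49 -> 36 -> 7 -> 43 -> 20
Step 6: curr=42, set curr.next=prev(49) | reversed so far: 42 -> 49 -> 36 -> 7 -> 43 -> 20
Step 7: curr=44, set curr.next=prev(42) | reversed so far: 44 -> 42 -> 49 -> 36 -> 7 -> 43 -> 20

44 -> 42 -> 49 -> 36 -> 7 -> 43 -> 20 -> None


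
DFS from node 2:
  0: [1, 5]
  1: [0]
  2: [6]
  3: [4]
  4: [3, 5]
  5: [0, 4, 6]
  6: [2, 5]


Visit 2, push [6]
Visit 6, push [5]
Visit 5, push [4, 0]
Visit 0, push [1]
Visit 1, push []
Visit 4, push [3]
Visit 3, push []

DFS order: [2, 6, 5, 0, 1, 4, 3]


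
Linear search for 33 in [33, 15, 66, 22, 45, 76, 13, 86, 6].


i=0: 33==33 found!

Found at 0, 1 comps


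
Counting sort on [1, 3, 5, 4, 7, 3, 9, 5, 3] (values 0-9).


Input: [1, 3, 5, 4, 7, 3, 9, 5, 3]
Counts: [0, 1, 0, 3, 1, 2, 0, 1, 0, 1]

Sorted: [1, 3, 3, 3, 4, 5, 5, 7, 9]


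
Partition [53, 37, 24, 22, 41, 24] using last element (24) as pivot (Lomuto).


Pivot: 24
  24 <= 24: swap -> [24, 37, 53, 22, 41, 24]
  22 <= 24: swap -> [24, 22, 53, 37, 41, 24]
Place pivot at 2: [24, 22, 24, 37, 41, 53]

Partitioned: [24, 22, 24, 37, 41, 53]


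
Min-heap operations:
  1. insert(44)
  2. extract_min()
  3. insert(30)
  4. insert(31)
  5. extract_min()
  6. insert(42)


insert(44) -> [44]
extract_min()->44, []
insert(30) -> [30]
insert(31) -> [30, 31]
extract_min()->30, [31]
insert(42) -> [31, 42]

Final heap: [31, 42]


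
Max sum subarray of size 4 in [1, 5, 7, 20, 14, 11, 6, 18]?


[0:4]: 33
[1:5]: 46
[2:6]: 52
[3:7]: 51
[4:8]: 49

Max: 52 at [2:6]


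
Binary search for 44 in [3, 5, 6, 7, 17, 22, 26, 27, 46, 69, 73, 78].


Step 1: lo=0, hi=11, mid=5, val=22
Step 2: lo=6, hi=11, mid=8, val=46
Step 3: lo=6, hi=7, mid=6, val=26
Step 4: lo=7, hi=7, mid=7, val=27

Not found


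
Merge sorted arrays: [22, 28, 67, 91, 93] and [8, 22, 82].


Take 8 from B
Take 22 from A
Take 22 from B
Take 28 from A
Take 67 from A
Take 82 from B

Merged: [8, 22, 22, 28, 67, 82, 91, 93]


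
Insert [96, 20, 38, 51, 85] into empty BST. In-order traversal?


Insert 96: root
Insert 20: L from 96
Insert 38: L from 96 -> R from 20
Insert 51: L from 96 -> R from 20 -> R from 38
Insert 85: L from 96 -> R from 20 -> R from 38 -> R from 51

In-order: [20, 38, 51, 85, 96]


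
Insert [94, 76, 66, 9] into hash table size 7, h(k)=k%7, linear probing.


Insert 94: h=3 -> slot 3
Insert 76: h=6 -> slot 6
Insert 66: h=3, 1 probes -> slot 4
Insert 9: h=2 -> slot 2

Table: [None, None, 9, 94, 66, None, 76]


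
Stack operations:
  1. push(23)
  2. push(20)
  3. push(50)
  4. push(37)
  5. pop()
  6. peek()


push(23) -> [23]
push(20) -> [23, 20]
push(50) -> [23, 20, 50]
push(37) -> [23, 20, 50, 37]
pop()->37, [23, 20, 50]
peek()->50

Final stack: [23, 20, 50]


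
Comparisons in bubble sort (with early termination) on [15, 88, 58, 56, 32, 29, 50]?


Algorithm: bubble sort (with early termination)
Input: [15, 88, 58, 56, 32, 29, 50]
Sorted: [15, 29, 32, 50, 56, 58, 88]

20


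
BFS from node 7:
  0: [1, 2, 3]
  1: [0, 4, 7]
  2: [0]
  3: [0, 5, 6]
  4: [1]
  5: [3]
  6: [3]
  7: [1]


Visit 7, enqueue [1]
Visit 1, enqueue [0, 4]
Visit 0, enqueue [2, 3]
Visit 4, enqueue []
Visit 2, enqueue []
Visit 3, enqueue [5, 6]
Visit 5, enqueue []
Visit 6, enqueue []

BFS order: [7, 1, 0, 4, 2, 3, 5, 6]


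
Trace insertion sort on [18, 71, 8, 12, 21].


Initial: [18, 71, 8, 12, 21]
Insert 71: [18, 71, 8, 12, 21]
Insert 8: [8, 18, 71, 12, 21]
Insert 12: [8, 12, 18, 71, 21]
Insert 21: [8, 12, 18, 21, 71]

Sorted: [8, 12, 18, 21, 71]


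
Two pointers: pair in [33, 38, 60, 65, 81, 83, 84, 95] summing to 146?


lo=0(33)+hi=7(95)=128
lo=1(38)+hi=7(95)=133
lo=2(60)+hi=7(95)=155
lo=2(60)+hi=6(84)=144
lo=3(65)+hi=6(84)=149
lo=3(65)+hi=5(83)=148
lo=3(65)+hi=4(81)=146

Yes: 65+81=146


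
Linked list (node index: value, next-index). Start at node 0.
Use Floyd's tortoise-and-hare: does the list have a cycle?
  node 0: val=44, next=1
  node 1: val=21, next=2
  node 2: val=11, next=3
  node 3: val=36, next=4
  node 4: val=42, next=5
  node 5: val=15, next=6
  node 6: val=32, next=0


Floyd's tortoise (slow, +1) and hare (fast, +2):
  init: slow=0, fast=0
  step 1: slow=1, fast=2
  step 2: slow=2, fast=4
  step 3: slow=3, fast=6
  step 4: slow=4, fast=1
  step 5: slow=5, fast=3
  step 6: slow=6, fast=5
  step 7: slow=0, fast=0
  slow == fast at node 0: cycle detected

Cycle: yes


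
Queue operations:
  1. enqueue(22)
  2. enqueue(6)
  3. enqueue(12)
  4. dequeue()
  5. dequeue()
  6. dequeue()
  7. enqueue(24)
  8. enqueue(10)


enqueue(22) -> [22]
enqueue(6) -> [22, 6]
enqueue(12) -> [22, 6, 12]
dequeue()->22, [6, 12]
dequeue()->6, [12]
dequeue()->12, []
enqueue(24) -> [24]
enqueue(10) -> [24, 10]

Final queue: [24, 10]


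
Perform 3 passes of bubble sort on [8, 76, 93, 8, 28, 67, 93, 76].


Initial: [8, 76, 93, 8, 28, 67, 93, 76]
Pass 1: [8, 76, 8, 28, 67, 93, 76, 93] (4 swaps)
Pass 2: [8, 8, 28, 67, 76, 76, 93, 93] (4 swaps)
Pass 3: [8, 8, 28, 67, 76, 76, 93, 93] (0 swaps)

After 3 passes: [8, 8, 28, 67, 76, 76, 93, 93]


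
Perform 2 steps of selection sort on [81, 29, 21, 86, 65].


Initial: [81, 29, 21, 86, 65]
Step 1: min=21 at 2
  Swap: [21, 29, 81, 86, 65]
Step 2: min=29 at 1
  Swap: [21, 29, 81, 86, 65]

After 2 steps: [21, 29, 81, 86, 65]


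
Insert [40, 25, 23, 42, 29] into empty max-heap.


Insert 40: [40]
Insert 25: [40, 25]
Insert 23: [40, 25, 23]
Insert 42: [42, 40, 23, 25]
Insert 29: [42, 40, 23, 25, 29]

Final heap: [42, 40, 23, 25, 29]


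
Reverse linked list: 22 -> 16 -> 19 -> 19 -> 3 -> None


Step 1: curr=22, set curr.next=prev(None) | reversed so far: 22
Step 2: curr=16, set curr.next=prev(22) | reversed so far: 16 -> 22
Step 3: curr=19, set curr.next=prev(16) | reversed so far: 19 -> 16 -> 22
Step 4: curr=19, set curr.next=prev(19) | reversed so far: 19 -> 19 -> 16 -> 22
Step 5: curr=3, set curr.next=prev(19) | reversed so far: 3 -> 19 -> 19 -> 16 -> 22

3 -> 19 -> 19 -> 16 -> 22 -> None


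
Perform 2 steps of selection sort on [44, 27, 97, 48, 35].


Initial: [44, 27, 97, 48, 35]
Step 1: min=27 at 1
  Swap: [27, 44, 97, 48, 35]
Step 2: min=35 at 4
  Swap: [27, 35, 97, 48, 44]

After 2 steps: [27, 35, 97, 48, 44]


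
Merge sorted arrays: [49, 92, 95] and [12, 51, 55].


Take 12 from B
Take 49 from A
Take 51 from B
Take 55 from B

Merged: [12, 49, 51, 55, 92, 95]


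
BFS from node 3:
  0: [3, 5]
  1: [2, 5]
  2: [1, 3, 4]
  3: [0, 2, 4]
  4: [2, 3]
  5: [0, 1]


Visit 3, enqueue [0, 2, 4]
Visit 0, enqueue [5]
Visit 2, enqueue [1]
Visit 4, enqueue []
Visit 5, enqueue []
Visit 1, enqueue []

BFS order: [3, 0, 2, 4, 5, 1]


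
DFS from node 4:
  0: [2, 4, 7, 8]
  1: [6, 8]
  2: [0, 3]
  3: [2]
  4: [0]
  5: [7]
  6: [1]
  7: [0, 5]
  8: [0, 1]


Visit 4, push [0]
Visit 0, push [8, 7, 2]
Visit 2, push [3]
Visit 3, push []
Visit 7, push [5]
Visit 5, push []
Visit 8, push [1]
Visit 1, push [6]
Visit 6, push []

DFS order: [4, 0, 2, 3, 7, 5, 8, 1, 6]


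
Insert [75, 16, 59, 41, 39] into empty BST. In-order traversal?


Insert 75: root
Insert 16: L from 75
Insert 59: L from 75 -> R from 16
Insert 41: L from 75 -> R from 16 -> L from 59
Insert 39: L from 75 -> R from 16 -> L from 59 -> L from 41

In-order: [16, 39, 41, 59, 75]


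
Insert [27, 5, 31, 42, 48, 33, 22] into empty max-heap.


Insert 27: [27]
Insert 5: [27, 5]
Insert 31: [31, 5, 27]
Insert 42: [42, 31, 27, 5]
Insert 48: [48, 42, 27, 5, 31]
Insert 33: [48, 42, 33, 5, 31, 27]
Insert 22: [48, 42, 33, 5, 31, 27, 22]

Final heap: [48, 42, 33, 5, 31, 27, 22]


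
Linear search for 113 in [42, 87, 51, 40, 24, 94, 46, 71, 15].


i=0: 42!=113
i=1: 87!=113
i=2: 51!=113
i=3: 40!=113
i=4: 24!=113
i=5: 94!=113
i=6: 46!=113
i=7: 71!=113
i=8: 15!=113

Not found, 9 comps


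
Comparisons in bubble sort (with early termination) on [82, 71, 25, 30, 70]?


Algorithm: bubble sort (with early termination)
Input: [82, 71, 25, 30, 70]
Sorted: [25, 30, 70, 71, 82]

9


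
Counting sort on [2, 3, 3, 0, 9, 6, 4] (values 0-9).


Input: [2, 3, 3, 0, 9, 6, 4]
Counts: [1, 0, 1, 2, 1, 0, 1, 0, 0, 1]

Sorted: [0, 2, 3, 3, 4, 6, 9]


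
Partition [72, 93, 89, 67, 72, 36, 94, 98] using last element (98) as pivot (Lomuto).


Pivot: 98
  72 <= 98: advance i (no swap)
  93 <= 98: advance i (no swap)
  89 <= 98: advance i (no swap)
  67 <= 98: advance i (no swap)
  72 <= 98: advance i (no swap)
  36 <= 98: advance i (no swap)
  94 <= 98: advance i (no swap)
Place pivot at 7: [72, 93, 89, 67, 72, 36, 94, 98]

Partitioned: [72, 93, 89, 67, 72, 36, 94, 98]


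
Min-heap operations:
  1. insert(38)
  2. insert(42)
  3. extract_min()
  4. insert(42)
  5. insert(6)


insert(38) -> [38]
insert(42) -> [38, 42]
extract_min()->38, [42]
insert(42) -> [42, 42]
insert(6) -> [6, 42, 42]

Final heap: [6, 42, 42]


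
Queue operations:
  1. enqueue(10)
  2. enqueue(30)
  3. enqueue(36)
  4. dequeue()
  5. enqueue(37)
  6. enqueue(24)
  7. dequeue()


enqueue(10) -> [10]
enqueue(30) -> [10, 30]
enqueue(36) -> [10, 30, 36]
dequeue()->10, [30, 36]
enqueue(37) -> [30, 36, 37]
enqueue(24) -> [30, 36, 37, 24]
dequeue()->30, [36, 37, 24]

Final queue: [36, 37, 24]


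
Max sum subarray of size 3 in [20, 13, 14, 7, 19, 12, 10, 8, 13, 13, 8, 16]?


[0:3]: 47
[1:4]: 34
[2:5]: 40
[3:6]: 38
[4:7]: 41
[5:8]: 30
[6:9]: 31
[7:10]: 34
[8:11]: 34
[9:12]: 37

Max: 47 at [0:3]


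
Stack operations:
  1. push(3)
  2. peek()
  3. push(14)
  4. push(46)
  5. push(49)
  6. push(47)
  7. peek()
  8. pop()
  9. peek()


push(3) -> [3]
peek()->3
push(14) -> [3, 14]
push(46) -> [3, 14, 46]
push(49) -> [3, 14, 46, 49]
push(47) -> [3, 14, 46, 49, 47]
peek()->47
pop()->47, [3, 14, 46, 49]
peek()->49

Final stack: [3, 14, 46, 49]


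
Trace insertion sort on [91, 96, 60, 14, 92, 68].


Initial: [91, 96, 60, 14, 92, 68]
Insert 96: [91, 96, 60, 14, 92, 68]
Insert 60: [60, 91, 96, 14, 92, 68]
Insert 14: [14, 60, 91, 96, 92, 68]
Insert 92: [14, 60, 91, 92, 96, 68]
Insert 68: [14, 60, 68, 91, 92, 96]

Sorted: [14, 60, 68, 91, 92, 96]


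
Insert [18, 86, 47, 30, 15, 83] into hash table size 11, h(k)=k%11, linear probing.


Insert 18: h=7 -> slot 7
Insert 86: h=9 -> slot 9
Insert 47: h=3 -> slot 3
Insert 30: h=8 -> slot 8
Insert 15: h=4 -> slot 4
Insert 83: h=6 -> slot 6

Table: [None, None, None, 47, 15, None, 83, 18, 30, 86, None]


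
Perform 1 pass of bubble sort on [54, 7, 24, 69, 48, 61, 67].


Initial: [54, 7, 24, 69, 48, 61, 67]
Pass 1: [7, 24, 54, 48, 61, 67, 69] (5 swaps)

After 1 pass: [7, 24, 54, 48, 61, 67, 69]


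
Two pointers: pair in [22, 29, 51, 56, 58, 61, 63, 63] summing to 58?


lo=0(22)+hi=7(63)=85
lo=0(22)+hi=6(63)=85
lo=0(22)+hi=5(61)=83
lo=0(22)+hi=4(58)=80
lo=0(22)+hi=3(56)=78
lo=0(22)+hi=2(51)=73
lo=0(22)+hi=1(29)=51

No pair found


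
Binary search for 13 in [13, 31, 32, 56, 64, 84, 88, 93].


Step 1: lo=0, hi=7, mid=3, val=56
Step 2: lo=0, hi=2, mid=1, val=31
Step 3: lo=0, hi=0, mid=0, val=13

Found at index 0


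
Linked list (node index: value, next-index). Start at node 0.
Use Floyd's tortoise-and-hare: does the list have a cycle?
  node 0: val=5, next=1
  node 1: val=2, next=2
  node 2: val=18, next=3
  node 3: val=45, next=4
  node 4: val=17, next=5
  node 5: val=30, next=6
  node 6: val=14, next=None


Floyd's tortoise (slow, +1) and hare (fast, +2):
  init: slow=0, fast=0
  step 1: slow=1, fast=2
  step 2: slow=2, fast=4
  step 3: slow=3, fast=6
  step 4: fast -> None, no cycle

Cycle: no


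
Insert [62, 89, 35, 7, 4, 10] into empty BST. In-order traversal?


Insert 62: root
Insert 89: R from 62
Insert 35: L from 62
Insert 7: L from 62 -> L from 35
Insert 4: L from 62 -> L from 35 -> L from 7
Insert 10: L from 62 -> L from 35 -> R from 7

In-order: [4, 7, 10, 35, 62, 89]


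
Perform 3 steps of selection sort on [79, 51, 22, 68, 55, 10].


Initial: [79, 51, 22, 68, 55, 10]
Step 1: min=10 at 5
  Swap: [10, 51, 22, 68, 55, 79]
Step 2: min=22 at 2
  Swap: [10, 22, 51, 68, 55, 79]
Step 3: min=51 at 2
  Swap: [10, 22, 51, 68, 55, 79]

After 3 steps: [10, 22, 51, 68, 55, 79]


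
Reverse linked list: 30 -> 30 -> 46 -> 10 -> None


Step 1: curr=30, set curr.next=prev(None) | reversed so far: 30
Step 2: curr=30, set curr.next=prev(30) | reversed so far: 30 -> 30
Step 3: curr=46, set curr.next=prev(30) | reversed so far: 46 -> 30 -> 30
Step 4: curr=10, set curr.next=prev(46) | reversed so far: 10 -> 46 -> 30 -> 30

10 -> 46 -> 30 -> 30 -> None


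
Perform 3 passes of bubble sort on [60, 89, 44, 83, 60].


Initial: [60, 89, 44, 83, 60]
Pass 1: [60, 44, 83, 60, 89] (3 swaps)
Pass 2: [44, 60, 60, 83, 89] (2 swaps)
Pass 3: [44, 60, 60, 83, 89] (0 swaps)

After 3 passes: [44, 60, 60, 83, 89]


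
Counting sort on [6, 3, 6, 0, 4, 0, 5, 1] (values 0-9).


Input: [6, 3, 6, 0, 4, 0, 5, 1]
Counts: [2, 1, 0, 1, 1, 1, 2, 0, 0, 0]

Sorted: [0, 0, 1, 3, 4, 5, 6, 6]


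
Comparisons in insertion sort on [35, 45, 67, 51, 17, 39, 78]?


Algorithm: insertion sort
Input: [35, 45, 67, 51, 17, 39, 78]
Sorted: [17, 35, 39, 45, 51, 67, 78]

13


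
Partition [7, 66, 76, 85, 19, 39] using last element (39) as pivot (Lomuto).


Pivot: 39
  7 <= 39: advance i (no swap)
  19 <= 39: swap -> [7, 19, 76, 85, 66, 39]
Place pivot at 2: [7, 19, 39, 85, 66, 76]

Partitioned: [7, 19, 39, 85, 66, 76]


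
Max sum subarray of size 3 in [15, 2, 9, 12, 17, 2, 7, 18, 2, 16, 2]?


[0:3]: 26
[1:4]: 23
[2:5]: 38
[3:6]: 31
[4:7]: 26
[5:8]: 27
[6:9]: 27
[7:10]: 36
[8:11]: 20

Max: 38 at [2:5]


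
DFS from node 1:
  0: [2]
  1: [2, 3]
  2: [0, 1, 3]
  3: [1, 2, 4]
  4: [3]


Visit 1, push [3, 2]
Visit 2, push [3, 0]
Visit 0, push []
Visit 3, push [4]
Visit 4, push []

DFS order: [1, 2, 0, 3, 4]


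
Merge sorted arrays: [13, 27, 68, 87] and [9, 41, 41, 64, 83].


Take 9 from B
Take 13 from A
Take 27 from A
Take 41 from B
Take 41 from B
Take 64 from B
Take 68 from A
Take 83 from B

Merged: [9, 13, 27, 41, 41, 64, 68, 83, 87]


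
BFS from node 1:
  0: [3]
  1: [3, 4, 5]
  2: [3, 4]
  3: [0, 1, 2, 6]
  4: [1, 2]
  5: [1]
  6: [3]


Visit 1, enqueue [3, 4, 5]
Visit 3, enqueue [0, 2, 6]
Visit 4, enqueue []
Visit 5, enqueue []
Visit 0, enqueue []
Visit 2, enqueue []
Visit 6, enqueue []

BFS order: [1, 3, 4, 5, 0, 2, 6]


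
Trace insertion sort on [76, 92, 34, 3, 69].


Initial: [76, 92, 34, 3, 69]
Insert 92: [76, 92, 34, 3, 69]
Insert 34: [34, 76, 92, 3, 69]
Insert 3: [3, 34, 76, 92, 69]
Insert 69: [3, 34, 69, 76, 92]

Sorted: [3, 34, 69, 76, 92]


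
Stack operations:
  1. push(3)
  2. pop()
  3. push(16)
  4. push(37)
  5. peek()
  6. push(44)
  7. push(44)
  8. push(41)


push(3) -> [3]
pop()->3, []
push(16) -> [16]
push(37) -> [16, 37]
peek()->37
push(44) -> [16, 37, 44]
push(44) -> [16, 37, 44, 44]
push(41) -> [16, 37, 44, 44, 41]

Final stack: [16, 37, 44, 44, 41]


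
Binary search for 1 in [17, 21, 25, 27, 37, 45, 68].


Step 1: lo=0, hi=6, mid=3, val=27
Step 2: lo=0, hi=2, mid=1, val=21
Step 3: lo=0, hi=0, mid=0, val=17

Not found


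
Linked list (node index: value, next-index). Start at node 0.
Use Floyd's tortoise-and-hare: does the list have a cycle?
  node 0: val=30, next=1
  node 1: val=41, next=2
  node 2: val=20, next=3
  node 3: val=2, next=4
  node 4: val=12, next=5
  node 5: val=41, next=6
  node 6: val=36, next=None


Floyd's tortoise (slow, +1) and hare (fast, +2):
  init: slow=0, fast=0
  step 1: slow=1, fast=2
  step 2: slow=2, fast=4
  step 3: slow=3, fast=6
  step 4: fast -> None, no cycle

Cycle: no


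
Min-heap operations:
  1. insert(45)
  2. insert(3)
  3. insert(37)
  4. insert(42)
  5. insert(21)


insert(45) -> [45]
insert(3) -> [3, 45]
insert(37) -> [3, 45, 37]
insert(42) -> [3, 42, 37, 45]
insert(21) -> [3, 21, 37, 45, 42]

Final heap: [3, 21, 37, 45, 42]


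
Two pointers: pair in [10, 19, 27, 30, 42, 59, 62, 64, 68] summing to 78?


lo=0(10)+hi=8(68)=78

Yes: 10+68=78


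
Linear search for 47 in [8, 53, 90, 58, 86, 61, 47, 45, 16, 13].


i=0: 8!=47
i=1: 53!=47
i=2: 90!=47
i=3: 58!=47
i=4: 86!=47
i=5: 61!=47
i=6: 47==47 found!

Found at 6, 7 comps


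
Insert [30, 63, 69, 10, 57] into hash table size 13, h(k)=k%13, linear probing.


Insert 30: h=4 -> slot 4
Insert 63: h=11 -> slot 11
Insert 69: h=4, 1 probes -> slot 5
Insert 10: h=10 -> slot 10
Insert 57: h=5, 1 probes -> slot 6

Table: [None, None, None, None, 30, 69, 57, None, None, None, 10, 63, None]


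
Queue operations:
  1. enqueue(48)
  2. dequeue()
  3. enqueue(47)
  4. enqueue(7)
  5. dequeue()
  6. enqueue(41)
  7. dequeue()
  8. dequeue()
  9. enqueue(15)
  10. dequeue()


enqueue(48) -> [48]
dequeue()->48, []
enqueue(47) -> [47]
enqueue(7) -> [47, 7]
dequeue()->47, [7]
enqueue(41) -> [7, 41]
dequeue()->7, [41]
dequeue()->41, []
enqueue(15) -> [15]
dequeue()->15, []

Final queue: []


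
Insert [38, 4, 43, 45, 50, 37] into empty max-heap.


Insert 38: [38]
Insert 4: [38, 4]
Insert 43: [43, 4, 38]
Insert 45: [45, 43, 38, 4]
Insert 50: [50, 45, 38, 4, 43]
Insert 37: [50, 45, 38, 4, 43, 37]

Final heap: [50, 45, 38, 4, 43, 37]


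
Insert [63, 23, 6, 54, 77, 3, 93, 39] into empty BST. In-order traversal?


Insert 63: root
Insert 23: L from 63
Insert 6: L from 63 -> L from 23
Insert 54: L from 63 -> R from 23
Insert 77: R from 63
Insert 3: L from 63 -> L from 23 -> L from 6
Insert 93: R from 63 -> R from 77
Insert 39: L from 63 -> R from 23 -> L from 54

In-order: [3, 6, 23, 39, 54, 63, 77, 93]


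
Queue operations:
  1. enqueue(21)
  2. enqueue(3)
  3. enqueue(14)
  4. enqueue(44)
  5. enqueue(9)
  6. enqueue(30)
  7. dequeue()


enqueue(21) -> [21]
enqueue(3) -> [21, 3]
enqueue(14) -> [21, 3, 14]
enqueue(44) -> [21, 3, 14, 44]
enqueue(9) -> [21, 3, 14, 44, 9]
enqueue(30) -> [21, 3, 14, 44, 9, 30]
dequeue()->21, [3, 14, 44, 9, 30]

Final queue: [3, 14, 44, 9, 30]


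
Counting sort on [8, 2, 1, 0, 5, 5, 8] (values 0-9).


Input: [8, 2, 1, 0, 5, 5, 8]
Counts: [1, 1, 1, 0, 0, 2, 0, 0, 2, 0]

Sorted: [0, 1, 2, 5, 5, 8, 8]


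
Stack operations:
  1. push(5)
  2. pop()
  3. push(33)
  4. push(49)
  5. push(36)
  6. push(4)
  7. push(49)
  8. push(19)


push(5) -> [5]
pop()->5, []
push(33) -> [33]
push(49) -> [33, 49]
push(36) -> [33, 49, 36]
push(4) -> [33, 49, 36, 4]
push(49) -> [33, 49, 36, 4, 49]
push(19) -> [33, 49, 36, 4, 49, 19]

Final stack: [33, 49, 36, 4, 49, 19]


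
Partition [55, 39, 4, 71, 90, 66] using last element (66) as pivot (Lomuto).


Pivot: 66
  55 <= 66: advance i (no swap)
  39 <= 66: advance i (no swap)
  4 <= 66: advance i (no swap)
Place pivot at 3: [55, 39, 4, 66, 90, 71]

Partitioned: [55, 39, 4, 66, 90, 71]


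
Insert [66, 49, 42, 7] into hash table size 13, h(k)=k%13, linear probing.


Insert 66: h=1 -> slot 1
Insert 49: h=10 -> slot 10
Insert 42: h=3 -> slot 3
Insert 7: h=7 -> slot 7

Table: [None, 66, None, 42, None, None, None, 7, None, None, 49, None, None]


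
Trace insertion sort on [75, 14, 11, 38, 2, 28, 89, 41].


Initial: [75, 14, 11, 38, 2, 28, 89, 41]
Insert 14: [14, 75, 11, 38, 2, 28, 89, 41]
Insert 11: [11, 14, 75, 38, 2, 28, 89, 41]
Insert 38: [11, 14, 38, 75, 2, 28, 89, 41]
Insert 2: [2, 11, 14, 38, 75, 28, 89, 41]
Insert 28: [2, 11, 14, 28, 38, 75, 89, 41]
Insert 89: [2, 11, 14, 28, 38, 75, 89, 41]
Insert 41: [2, 11, 14, 28, 38, 41, 75, 89]

Sorted: [2, 11, 14, 28, 38, 41, 75, 89]


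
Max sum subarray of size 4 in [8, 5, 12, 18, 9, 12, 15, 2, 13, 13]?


[0:4]: 43
[1:5]: 44
[2:6]: 51
[3:7]: 54
[4:8]: 38
[5:9]: 42
[6:10]: 43

Max: 54 at [3:7]


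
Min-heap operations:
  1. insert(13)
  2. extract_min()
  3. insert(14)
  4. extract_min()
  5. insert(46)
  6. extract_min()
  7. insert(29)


insert(13) -> [13]
extract_min()->13, []
insert(14) -> [14]
extract_min()->14, []
insert(46) -> [46]
extract_min()->46, []
insert(29) -> [29]

Final heap: [29]


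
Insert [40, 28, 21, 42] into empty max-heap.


Insert 40: [40]
Insert 28: [40, 28]
Insert 21: [40, 28, 21]
Insert 42: [42, 40, 21, 28]

Final heap: [42, 40, 21, 28]


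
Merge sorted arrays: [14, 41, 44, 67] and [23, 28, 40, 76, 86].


Take 14 from A
Take 23 from B
Take 28 from B
Take 40 from B
Take 41 from A
Take 44 from A
Take 67 from A

Merged: [14, 23, 28, 40, 41, 44, 67, 76, 86]


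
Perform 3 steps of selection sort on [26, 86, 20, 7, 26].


Initial: [26, 86, 20, 7, 26]
Step 1: min=7 at 3
  Swap: [7, 86, 20, 26, 26]
Step 2: min=20 at 2
  Swap: [7, 20, 86, 26, 26]
Step 3: min=26 at 3
  Swap: [7, 20, 26, 86, 26]

After 3 steps: [7, 20, 26, 86, 26]


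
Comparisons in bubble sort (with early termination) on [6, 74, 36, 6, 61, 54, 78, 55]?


Algorithm: bubble sort (with early termination)
Input: [6, 74, 36, 6, 61, 54, 78, 55]
Sorted: [6, 6, 36, 54, 55, 61, 74, 78]

22


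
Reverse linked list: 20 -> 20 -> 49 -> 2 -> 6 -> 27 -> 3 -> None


Step 1: curr=20, set curr.next=prev(None) | reversed so far: 20
Step 2: curr=20, set curr.next=prev(20) | reversed so far: 20 -> 20
Step 3: curr=49, set curr.next=prev(20) | reversed so far: 49 -> 20 -> 20
Step 4: curr=2, set curr.next=prev(49) | reversed so far: 2 -> 49 -> 20 -> 20
Step 5: curr=6, set curr.next=prev(2) | reversed so far: 6 -> 2 -> 49 -> 20 -> 20
Step 6: curr=27, set curr.next=prev(6) | reversed so far: 27 -> 6 -> 2 -> 49 -> 20 -> 20
Step 7: curr=3, set curr.next=prev(27) | reversed so far: 3 -> 27 -> 6 -> 2 -> 49 -> 20 -> 20

3 -> 27 -> 6 -> 2 -> 49 -> 20 -> 20 -> None


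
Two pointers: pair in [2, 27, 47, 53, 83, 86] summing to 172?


lo=0(2)+hi=5(86)=88
lo=1(27)+hi=5(86)=113
lo=2(47)+hi=5(86)=133
lo=3(53)+hi=5(86)=139
lo=4(83)+hi=5(86)=169

No pair found


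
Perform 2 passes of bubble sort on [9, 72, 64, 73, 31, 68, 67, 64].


Initial: [9, 72, 64, 73, 31, 68, 67, 64]
Pass 1: [9, 64, 72, 31, 68, 67, 64, 73] (5 swaps)
Pass 2: [9, 64, 31, 68, 67, 64, 72, 73] (4 swaps)

After 2 passes: [9, 64, 31, 68, 67, 64, 72, 73]


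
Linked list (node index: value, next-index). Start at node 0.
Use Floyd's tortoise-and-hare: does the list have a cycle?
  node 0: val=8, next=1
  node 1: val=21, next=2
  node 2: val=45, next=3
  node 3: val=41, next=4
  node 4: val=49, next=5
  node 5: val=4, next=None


Floyd's tortoise (slow, +1) and hare (fast, +2):
  init: slow=0, fast=0
  step 1: slow=1, fast=2
  step 2: slow=2, fast=4
  step 3: fast 4->5->None, no cycle

Cycle: no


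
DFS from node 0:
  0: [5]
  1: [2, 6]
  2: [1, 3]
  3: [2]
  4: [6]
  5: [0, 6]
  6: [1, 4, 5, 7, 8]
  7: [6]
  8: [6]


Visit 0, push [5]
Visit 5, push [6]
Visit 6, push [8, 7, 4, 1]
Visit 1, push [2]
Visit 2, push [3]
Visit 3, push []
Visit 4, push []
Visit 7, push []
Visit 8, push []

DFS order: [0, 5, 6, 1, 2, 3, 4, 7, 8]


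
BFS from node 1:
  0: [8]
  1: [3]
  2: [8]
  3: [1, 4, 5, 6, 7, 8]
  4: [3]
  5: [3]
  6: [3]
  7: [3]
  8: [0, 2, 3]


Visit 1, enqueue [3]
Visit 3, enqueue [4, 5, 6, 7, 8]
Visit 4, enqueue []
Visit 5, enqueue []
Visit 6, enqueue []
Visit 7, enqueue []
Visit 8, enqueue [0, 2]
Visit 0, enqueue []
Visit 2, enqueue []

BFS order: [1, 3, 4, 5, 6, 7, 8, 0, 2]


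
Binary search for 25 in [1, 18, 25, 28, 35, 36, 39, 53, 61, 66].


Step 1: lo=0, hi=9, mid=4, val=35
Step 2: lo=0, hi=3, mid=1, val=18
Step 3: lo=2, hi=3, mid=2, val=25

Found at index 2


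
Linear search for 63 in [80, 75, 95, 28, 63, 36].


i=0: 80!=63
i=1: 75!=63
i=2: 95!=63
i=3: 28!=63
i=4: 63==63 found!

Found at 4, 5 comps


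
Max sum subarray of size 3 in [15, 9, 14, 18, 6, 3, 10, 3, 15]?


[0:3]: 38
[1:4]: 41
[2:5]: 38
[3:6]: 27
[4:7]: 19
[5:8]: 16
[6:9]: 28

Max: 41 at [1:4]


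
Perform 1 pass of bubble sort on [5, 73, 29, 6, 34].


Initial: [5, 73, 29, 6, 34]
Pass 1: [5, 29, 6, 34, 73] (3 swaps)

After 1 pass: [5, 29, 6, 34, 73]


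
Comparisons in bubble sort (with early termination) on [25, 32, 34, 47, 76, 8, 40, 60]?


Algorithm: bubble sort (with early termination)
Input: [25, 32, 34, 47, 76, 8, 40, 60]
Sorted: [8, 25, 32, 34, 40, 47, 60, 76]

27


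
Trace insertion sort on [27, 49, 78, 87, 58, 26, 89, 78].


Initial: [27, 49, 78, 87, 58, 26, 89, 78]
Insert 49: [27, 49, 78, 87, 58, 26, 89, 78]
Insert 78: [27, 49, 78, 87, 58, 26, 89, 78]
Insert 87: [27, 49, 78, 87, 58, 26, 89, 78]
Insert 58: [27, 49, 58, 78, 87, 26, 89, 78]
Insert 26: [26, 27, 49, 58, 78, 87, 89, 78]
Insert 89: [26, 27, 49, 58, 78, 87, 89, 78]
Insert 78: [26, 27, 49, 58, 78, 78, 87, 89]

Sorted: [26, 27, 49, 58, 78, 78, 87, 89]


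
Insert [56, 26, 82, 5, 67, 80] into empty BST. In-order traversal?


Insert 56: root
Insert 26: L from 56
Insert 82: R from 56
Insert 5: L from 56 -> L from 26
Insert 67: R from 56 -> L from 82
Insert 80: R from 56 -> L from 82 -> R from 67

In-order: [5, 26, 56, 67, 80, 82]


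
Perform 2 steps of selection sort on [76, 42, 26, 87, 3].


Initial: [76, 42, 26, 87, 3]
Step 1: min=3 at 4
  Swap: [3, 42, 26, 87, 76]
Step 2: min=26 at 2
  Swap: [3, 26, 42, 87, 76]

After 2 steps: [3, 26, 42, 87, 76]


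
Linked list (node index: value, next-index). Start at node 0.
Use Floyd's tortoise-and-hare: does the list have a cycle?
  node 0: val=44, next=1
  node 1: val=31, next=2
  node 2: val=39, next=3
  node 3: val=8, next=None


Floyd's tortoise (slow, +1) and hare (fast, +2):
  init: slow=0, fast=0
  step 1: slow=1, fast=2
  step 2: fast 2->3->None, no cycle

Cycle: no


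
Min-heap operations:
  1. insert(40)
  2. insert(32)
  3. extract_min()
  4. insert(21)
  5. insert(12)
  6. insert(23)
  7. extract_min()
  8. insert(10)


insert(40) -> [40]
insert(32) -> [32, 40]
extract_min()->32, [40]
insert(21) -> [21, 40]
insert(12) -> [12, 40, 21]
insert(23) -> [12, 23, 21, 40]
extract_min()->12, [21, 23, 40]
insert(10) -> [10, 21, 40, 23]

Final heap: [10, 21, 40, 23]


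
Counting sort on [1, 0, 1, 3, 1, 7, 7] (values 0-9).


Input: [1, 0, 1, 3, 1, 7, 7]
Counts: [1, 3, 0, 1, 0, 0, 0, 2, 0, 0]

Sorted: [0, 1, 1, 1, 3, 7, 7]


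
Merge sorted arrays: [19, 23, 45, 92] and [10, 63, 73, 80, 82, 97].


Take 10 from B
Take 19 from A
Take 23 from A
Take 45 from A
Take 63 from B
Take 73 from B
Take 80 from B
Take 82 from B
Take 92 from A

Merged: [10, 19, 23, 45, 63, 73, 80, 82, 92, 97]


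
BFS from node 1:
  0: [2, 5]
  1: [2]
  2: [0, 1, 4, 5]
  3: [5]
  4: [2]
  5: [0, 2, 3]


Visit 1, enqueue [2]
Visit 2, enqueue [0, 4, 5]
Visit 0, enqueue []
Visit 4, enqueue []
Visit 5, enqueue [3]
Visit 3, enqueue []

BFS order: [1, 2, 0, 4, 5, 3]


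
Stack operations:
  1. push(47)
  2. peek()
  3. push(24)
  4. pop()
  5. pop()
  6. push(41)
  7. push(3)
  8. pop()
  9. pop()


push(47) -> [47]
peek()->47
push(24) -> [47, 24]
pop()->24, [47]
pop()->47, []
push(41) -> [41]
push(3) -> [41, 3]
pop()->3, [41]
pop()->41, []

Final stack: []


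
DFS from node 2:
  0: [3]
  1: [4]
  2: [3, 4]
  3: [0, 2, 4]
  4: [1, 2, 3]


Visit 2, push [4, 3]
Visit 3, push [4, 0]
Visit 0, push []
Visit 4, push [1]
Visit 1, push []

DFS order: [2, 3, 0, 4, 1]


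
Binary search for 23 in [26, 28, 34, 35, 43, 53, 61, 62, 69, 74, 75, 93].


Step 1: lo=0, hi=11, mid=5, val=53
Step 2: lo=0, hi=4, mid=2, val=34
Step 3: lo=0, hi=1, mid=0, val=26

Not found


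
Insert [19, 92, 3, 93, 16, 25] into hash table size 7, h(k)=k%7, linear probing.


Insert 19: h=5 -> slot 5
Insert 92: h=1 -> slot 1
Insert 3: h=3 -> slot 3
Insert 93: h=2 -> slot 2
Insert 16: h=2, 2 probes -> slot 4
Insert 25: h=4, 2 probes -> slot 6

Table: [None, 92, 93, 3, 16, 19, 25]


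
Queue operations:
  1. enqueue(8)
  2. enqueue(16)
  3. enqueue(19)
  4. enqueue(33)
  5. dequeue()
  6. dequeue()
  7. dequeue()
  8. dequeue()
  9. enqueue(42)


enqueue(8) -> [8]
enqueue(16) -> [8, 16]
enqueue(19) -> [8, 16, 19]
enqueue(33) -> [8, 16, 19, 33]
dequeue()->8, [16, 19, 33]
dequeue()->16, [19, 33]
dequeue()->19, [33]
dequeue()->33, []
enqueue(42) -> [42]

Final queue: [42]


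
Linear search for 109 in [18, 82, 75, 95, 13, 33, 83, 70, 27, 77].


i=0: 18!=109
i=1: 82!=109
i=2: 75!=109
i=3: 95!=109
i=4: 13!=109
i=5: 33!=109
i=6: 83!=109
i=7: 70!=109
i=8: 27!=109
i=9: 77!=109

Not found, 10 comps


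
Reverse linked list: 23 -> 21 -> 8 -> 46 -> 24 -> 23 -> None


Step 1: curr=23, set curr.next=prev(None) | reversed so far: 23
Step 2: curr=21, set curr.next=prev(23) | reversed so far: 21 -> 23
Step 3: curr=8, set curr.next=prev(21) | reversed so far: 8 -> 21 -> 23
Step 4: curr=46, set curr.next=prev(8) | reversed so far: 46 -> 8 -> 21 -> 23
Step 5: curr=24, set curr.next=prev(46) | reversed so far: 24 -> 46 -> 8 -> 21 -> 23
Step 6: curr=23, set curr.next=prev(24) | reversed so far: 23 -> 24 -> 46 -> 8 -> 21 -> 23

23 -> 24 -> 46 -> 8 -> 21 -> 23 -> None


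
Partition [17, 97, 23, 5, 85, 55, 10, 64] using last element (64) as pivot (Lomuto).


Pivot: 64
  17 <= 64: advance i (no swap)
  23 <= 64: swap -> [17, 23, 97, 5, 85, 55, 10, 64]
  5 <= 64: swap -> [17, 23, 5, 97, 85, 55, 10, 64]
  55 <= 64: swap -> [17, 23, 5, 55, 85, 97, 10, 64]
  10 <= 64: swap -> [17, 23, 5, 55, 10, 97, 85, 64]
Place pivot at 5: [17, 23, 5, 55, 10, 64, 85, 97]

Partitioned: [17, 23, 5, 55, 10, 64, 85, 97]


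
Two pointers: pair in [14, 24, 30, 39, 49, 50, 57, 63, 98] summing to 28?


lo=0(14)+hi=8(98)=112
lo=0(14)+hi=7(63)=77
lo=0(14)+hi=6(57)=71
lo=0(14)+hi=5(50)=64
lo=0(14)+hi=4(49)=63
lo=0(14)+hi=3(39)=53
lo=0(14)+hi=2(30)=44
lo=0(14)+hi=1(24)=38

No pair found


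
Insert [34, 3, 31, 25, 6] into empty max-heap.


Insert 34: [34]
Insert 3: [34, 3]
Insert 31: [34, 3, 31]
Insert 25: [34, 25, 31, 3]
Insert 6: [34, 25, 31, 3, 6]

Final heap: [34, 25, 31, 3, 6]


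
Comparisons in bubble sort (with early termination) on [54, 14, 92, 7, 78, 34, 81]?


Algorithm: bubble sort (with early termination)
Input: [54, 14, 92, 7, 78, 34, 81]
Sorted: [7, 14, 34, 54, 78, 81, 92]

18


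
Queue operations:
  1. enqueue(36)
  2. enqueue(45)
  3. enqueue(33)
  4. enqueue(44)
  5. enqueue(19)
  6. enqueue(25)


enqueue(36) -> [36]
enqueue(45) -> [36, 45]
enqueue(33) -> [36, 45, 33]
enqueue(44) -> [36, 45, 33, 44]
enqueue(19) -> [36, 45, 33, 44, 19]
enqueue(25) -> [36, 45, 33, 44, 19, 25]

Final queue: [36, 45, 33, 44, 19, 25]


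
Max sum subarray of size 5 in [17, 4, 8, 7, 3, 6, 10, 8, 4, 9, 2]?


[0:5]: 39
[1:6]: 28
[2:7]: 34
[3:8]: 34
[4:9]: 31
[5:10]: 37
[6:11]: 33

Max: 39 at [0:5]


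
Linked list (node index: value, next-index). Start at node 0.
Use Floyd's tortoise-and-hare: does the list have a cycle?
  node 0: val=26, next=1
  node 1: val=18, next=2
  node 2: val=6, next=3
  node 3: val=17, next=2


Floyd's tortoise (slow, +1) and hare (fast, +2):
  init: slow=0, fast=0
  step 1: slow=1, fast=2
  step 2: slow=2, fast=2
  slow == fast at node 2: cycle detected

Cycle: yes


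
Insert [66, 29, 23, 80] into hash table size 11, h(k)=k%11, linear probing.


Insert 66: h=0 -> slot 0
Insert 29: h=7 -> slot 7
Insert 23: h=1 -> slot 1
Insert 80: h=3 -> slot 3

Table: [66, 23, None, 80, None, None, None, 29, None, None, None]


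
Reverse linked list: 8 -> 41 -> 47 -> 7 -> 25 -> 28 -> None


Step 1: curr=8, set curr.next=prev(None) | reversed so far: 8
Step 2: curr=41, set curr.next=prev(8) | reversed so far: 41 -> 8
Step 3: curr=47, set curr.next=prev(41) | reversed so far: 47 -> 41 -> 8
Step 4: curr=7, set curr.next=prev(47) | reversed so far: 7 -> 47 -> 41 -> 8
Step 5: curr=25, set curr.next=prev(7) | reversed so far: 25 -> 7 -> 47 -> 41 -> 8
Step 6: curr=28, set curr.next=prev(25) | reversed so far: 28 -> 25 -> 7 -> 47 -> 41 -> 8

28 -> 25 -> 7 -> 47 -> 41 -> 8 -> None


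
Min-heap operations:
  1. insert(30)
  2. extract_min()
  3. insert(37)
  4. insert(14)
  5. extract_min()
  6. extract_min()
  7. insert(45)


insert(30) -> [30]
extract_min()->30, []
insert(37) -> [37]
insert(14) -> [14, 37]
extract_min()->14, [37]
extract_min()->37, []
insert(45) -> [45]

Final heap: [45]


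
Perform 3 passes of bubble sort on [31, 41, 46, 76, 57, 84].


Initial: [31, 41, 46, 76, 57, 84]
Pass 1: [31, 41, 46, 57, 76, 84] (1 swaps)
Pass 2: [31, 41, 46, 57, 76, 84] (0 swaps)
Pass 3: [31, 41, 46, 57, 76, 84] (0 swaps)

After 3 passes: [31, 41, 46, 57, 76, 84]


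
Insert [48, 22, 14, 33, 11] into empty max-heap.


Insert 48: [48]
Insert 22: [48, 22]
Insert 14: [48, 22, 14]
Insert 33: [48, 33, 14, 22]
Insert 11: [48, 33, 14, 22, 11]

Final heap: [48, 33, 14, 22, 11]


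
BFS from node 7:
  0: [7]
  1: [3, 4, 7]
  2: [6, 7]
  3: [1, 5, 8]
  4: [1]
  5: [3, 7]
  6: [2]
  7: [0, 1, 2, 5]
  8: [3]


Visit 7, enqueue [0, 1, 2, 5]
Visit 0, enqueue []
Visit 1, enqueue [3, 4]
Visit 2, enqueue [6]
Visit 5, enqueue []
Visit 3, enqueue [8]
Visit 4, enqueue []
Visit 6, enqueue []
Visit 8, enqueue []

BFS order: [7, 0, 1, 2, 5, 3, 4, 6, 8]


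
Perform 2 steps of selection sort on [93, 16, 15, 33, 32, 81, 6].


Initial: [93, 16, 15, 33, 32, 81, 6]
Step 1: min=6 at 6
  Swap: [6, 16, 15, 33, 32, 81, 93]
Step 2: min=15 at 2
  Swap: [6, 15, 16, 33, 32, 81, 93]

After 2 steps: [6, 15, 16, 33, 32, 81, 93]


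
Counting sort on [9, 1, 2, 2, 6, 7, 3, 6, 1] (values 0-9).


Input: [9, 1, 2, 2, 6, 7, 3, 6, 1]
Counts: [0, 2, 2, 1, 0, 0, 2, 1, 0, 1]

Sorted: [1, 1, 2, 2, 3, 6, 6, 7, 9]


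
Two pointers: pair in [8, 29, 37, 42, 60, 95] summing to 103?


lo=0(8)+hi=5(95)=103

Yes: 8+95=103


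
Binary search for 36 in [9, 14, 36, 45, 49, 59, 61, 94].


Step 1: lo=0, hi=7, mid=3, val=45
Step 2: lo=0, hi=2, mid=1, val=14
Step 3: lo=2, hi=2, mid=2, val=36

Found at index 2


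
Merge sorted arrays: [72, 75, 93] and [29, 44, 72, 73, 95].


Take 29 from B
Take 44 from B
Take 72 from A
Take 72 from B
Take 73 from B
Take 75 from A
Take 93 from A

Merged: [29, 44, 72, 72, 73, 75, 93, 95]


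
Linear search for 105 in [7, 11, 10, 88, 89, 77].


i=0: 7!=105
i=1: 11!=105
i=2: 10!=105
i=3: 88!=105
i=4: 89!=105
i=5: 77!=105

Not found, 6 comps


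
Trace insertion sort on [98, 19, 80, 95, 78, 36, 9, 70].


Initial: [98, 19, 80, 95, 78, 36, 9, 70]
Insert 19: [19, 98, 80, 95, 78, 36, 9, 70]
Insert 80: [19, 80, 98, 95, 78, 36, 9, 70]
Insert 95: [19, 80, 95, 98, 78, 36, 9, 70]
Insert 78: [19, 78, 80, 95, 98, 36, 9, 70]
Insert 36: [19, 36, 78, 80, 95, 98, 9, 70]
Insert 9: [9, 19, 36, 78, 80, 95, 98, 70]
Insert 70: [9, 19, 36, 70, 78, 80, 95, 98]

Sorted: [9, 19, 36, 70, 78, 80, 95, 98]


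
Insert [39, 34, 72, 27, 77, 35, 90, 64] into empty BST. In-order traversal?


Insert 39: root
Insert 34: L from 39
Insert 72: R from 39
Insert 27: L from 39 -> L from 34
Insert 77: R from 39 -> R from 72
Insert 35: L from 39 -> R from 34
Insert 90: R from 39 -> R from 72 -> R from 77
Insert 64: R from 39 -> L from 72

In-order: [27, 34, 35, 39, 64, 72, 77, 90]


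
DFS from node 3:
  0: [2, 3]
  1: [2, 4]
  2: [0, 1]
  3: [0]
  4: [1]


Visit 3, push [0]
Visit 0, push [2]
Visit 2, push [1]
Visit 1, push [4]
Visit 4, push []

DFS order: [3, 0, 2, 1, 4]


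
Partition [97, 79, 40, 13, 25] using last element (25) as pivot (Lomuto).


Pivot: 25
  13 <= 25: swap -> [13, 79, 40, 97, 25]
Place pivot at 1: [13, 25, 40, 97, 79]

Partitioned: [13, 25, 40, 97, 79]


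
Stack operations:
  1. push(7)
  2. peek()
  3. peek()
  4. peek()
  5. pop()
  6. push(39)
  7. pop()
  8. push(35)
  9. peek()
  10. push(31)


push(7) -> [7]
peek()->7
peek()->7
peek()->7
pop()->7, []
push(39) -> [39]
pop()->39, []
push(35) -> [35]
peek()->35
push(31) -> [35, 31]

Final stack: [35, 31]


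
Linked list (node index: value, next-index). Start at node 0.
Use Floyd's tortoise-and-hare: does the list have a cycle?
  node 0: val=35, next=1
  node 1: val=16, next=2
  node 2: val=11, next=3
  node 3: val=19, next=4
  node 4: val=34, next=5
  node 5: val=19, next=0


Floyd's tortoise (slow, +1) and hare (fast, +2):
  init: slow=0, fast=0
  step 1: slow=1, fast=2
  step 2: slow=2, fast=4
  step 3: slow=3, fast=0
  step 4: slow=4, fast=2
  step 5: slow=5, fast=4
  step 6: slow=0, fast=0
  slow == fast at node 0: cycle detected

Cycle: yes
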